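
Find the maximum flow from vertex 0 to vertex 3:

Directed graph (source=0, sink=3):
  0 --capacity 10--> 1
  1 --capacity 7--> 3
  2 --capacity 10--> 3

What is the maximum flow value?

Computing max flow:
  Flow on (0->1): 7/10
  Flow on (1->3): 7/7
Maximum flow = 7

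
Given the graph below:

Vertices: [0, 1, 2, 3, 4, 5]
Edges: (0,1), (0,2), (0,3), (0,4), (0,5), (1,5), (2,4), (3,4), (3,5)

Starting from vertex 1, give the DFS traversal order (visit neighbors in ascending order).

DFS from vertex 1 (neighbors processed in ascending order):
Visit order: 1, 0, 2, 4, 3, 5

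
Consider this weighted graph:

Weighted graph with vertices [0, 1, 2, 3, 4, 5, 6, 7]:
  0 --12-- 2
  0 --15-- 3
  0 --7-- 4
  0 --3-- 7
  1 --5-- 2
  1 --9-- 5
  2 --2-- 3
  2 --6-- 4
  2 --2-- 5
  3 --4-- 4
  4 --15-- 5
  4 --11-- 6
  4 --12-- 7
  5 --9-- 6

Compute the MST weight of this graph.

Applying Kruskal's algorithm (sort edges by weight, add if no cycle):
  Add (2,3) w=2
  Add (2,5) w=2
  Add (0,7) w=3
  Add (3,4) w=4
  Add (1,2) w=5
  Skip (2,4) w=6 (creates cycle)
  Add (0,4) w=7
  Skip (1,5) w=9 (creates cycle)
  Add (5,6) w=9
  Skip (4,6) w=11 (creates cycle)
  Skip (0,2) w=12 (creates cycle)
  Skip (4,7) w=12 (creates cycle)
  Skip (0,3) w=15 (creates cycle)
  Skip (4,5) w=15 (creates cycle)
MST weight = 32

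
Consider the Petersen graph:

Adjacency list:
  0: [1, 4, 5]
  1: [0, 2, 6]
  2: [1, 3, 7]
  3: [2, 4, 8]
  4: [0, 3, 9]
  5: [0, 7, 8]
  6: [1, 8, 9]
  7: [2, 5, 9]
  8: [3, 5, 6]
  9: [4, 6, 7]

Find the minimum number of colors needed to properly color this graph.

The Petersen graph contains odd cycles (e.g. the outer 5-cycle), so chi >= 3.
A proper 3-coloring exists (it is a well-known 3-chromatic graph).
Chromatic number = 3.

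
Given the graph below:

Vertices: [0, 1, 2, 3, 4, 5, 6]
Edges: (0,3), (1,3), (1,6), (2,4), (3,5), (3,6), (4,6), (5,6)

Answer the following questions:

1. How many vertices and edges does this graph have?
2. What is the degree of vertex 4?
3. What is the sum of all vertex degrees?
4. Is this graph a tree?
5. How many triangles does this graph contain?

Count: 7 vertices, 8 edges.
Vertex 4 has neighbors [2, 6], degree = 2.
Handshaking lemma: 2 * 8 = 16.
A tree on 7 vertices has 6 edges. This graph has 8 edges (2 extra). Not a tree.
Number of triangles = 2.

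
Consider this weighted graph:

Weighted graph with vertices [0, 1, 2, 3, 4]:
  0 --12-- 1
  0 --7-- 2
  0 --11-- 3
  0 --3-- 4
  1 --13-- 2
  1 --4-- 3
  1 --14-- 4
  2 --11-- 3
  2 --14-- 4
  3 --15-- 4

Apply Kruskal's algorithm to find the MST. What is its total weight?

Applying Kruskal's algorithm (sort edges by weight, add if no cycle):
  Add (0,4) w=3
  Add (1,3) w=4
  Add (0,2) w=7
  Add (0,3) w=11
  Skip (2,3) w=11 (creates cycle)
  Skip (0,1) w=12 (creates cycle)
  Skip (1,2) w=13 (creates cycle)
  Skip (1,4) w=14 (creates cycle)
  Skip (2,4) w=14 (creates cycle)
  Skip (3,4) w=15 (creates cycle)
MST weight = 25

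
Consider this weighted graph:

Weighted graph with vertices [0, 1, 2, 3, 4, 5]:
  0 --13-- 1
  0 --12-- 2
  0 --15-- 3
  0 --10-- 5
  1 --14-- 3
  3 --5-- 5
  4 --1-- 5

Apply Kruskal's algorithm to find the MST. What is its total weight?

Applying Kruskal's algorithm (sort edges by weight, add if no cycle):
  Add (4,5) w=1
  Add (3,5) w=5
  Add (0,5) w=10
  Add (0,2) w=12
  Add (0,1) w=13
  Skip (1,3) w=14 (creates cycle)
  Skip (0,3) w=15 (creates cycle)
MST weight = 41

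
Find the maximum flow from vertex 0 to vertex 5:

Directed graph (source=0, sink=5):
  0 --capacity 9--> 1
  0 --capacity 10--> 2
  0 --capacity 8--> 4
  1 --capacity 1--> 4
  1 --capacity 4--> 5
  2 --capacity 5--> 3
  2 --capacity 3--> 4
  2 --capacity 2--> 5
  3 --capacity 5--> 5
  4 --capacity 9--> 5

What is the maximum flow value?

Computing max flow:
  Flow on (0->1): 5/9
  Flow on (0->2): 10/10
  Flow on (0->4): 5/8
  Flow on (1->4): 1/1
  Flow on (1->5): 4/4
  Flow on (2->3): 5/5
  Flow on (2->4): 3/3
  Flow on (2->5): 2/2
  Flow on (3->5): 5/5
  Flow on (4->5): 9/9
Maximum flow = 20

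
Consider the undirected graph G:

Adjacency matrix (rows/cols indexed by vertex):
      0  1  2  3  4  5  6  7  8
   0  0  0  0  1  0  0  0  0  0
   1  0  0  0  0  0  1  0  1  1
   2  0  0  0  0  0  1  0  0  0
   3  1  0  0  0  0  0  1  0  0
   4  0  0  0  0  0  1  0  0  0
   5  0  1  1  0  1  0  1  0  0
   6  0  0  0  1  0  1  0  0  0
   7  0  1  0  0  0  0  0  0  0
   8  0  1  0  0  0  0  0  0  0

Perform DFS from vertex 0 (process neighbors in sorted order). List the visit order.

DFS from vertex 0 (neighbors processed in ascending order):
Visit order: 0, 3, 6, 5, 1, 7, 8, 2, 4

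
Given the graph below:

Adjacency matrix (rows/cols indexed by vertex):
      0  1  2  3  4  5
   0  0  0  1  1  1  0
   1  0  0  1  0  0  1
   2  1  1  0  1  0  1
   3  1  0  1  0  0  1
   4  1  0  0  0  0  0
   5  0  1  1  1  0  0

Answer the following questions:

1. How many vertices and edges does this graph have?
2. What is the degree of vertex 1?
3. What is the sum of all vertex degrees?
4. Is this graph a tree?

Count: 6 vertices, 8 edges.
Vertex 1 has neighbors [2, 5], degree = 2.
Handshaking lemma: 2 * 8 = 16.
A tree on 6 vertices has 5 edges. This graph has 8 edges (3 extra). Not a tree.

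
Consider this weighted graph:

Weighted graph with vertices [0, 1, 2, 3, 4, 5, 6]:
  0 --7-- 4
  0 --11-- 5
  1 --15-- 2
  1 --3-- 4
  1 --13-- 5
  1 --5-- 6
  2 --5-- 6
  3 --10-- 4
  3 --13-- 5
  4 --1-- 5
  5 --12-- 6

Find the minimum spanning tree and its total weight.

Applying Kruskal's algorithm (sort edges by weight, add if no cycle):
  Add (4,5) w=1
  Add (1,4) w=3
  Add (1,6) w=5
  Add (2,6) w=5
  Add (0,4) w=7
  Add (3,4) w=10
  Skip (0,5) w=11 (creates cycle)
  Skip (5,6) w=12 (creates cycle)
  Skip (1,5) w=13 (creates cycle)
  Skip (3,5) w=13 (creates cycle)
  Skip (1,2) w=15 (creates cycle)
MST weight = 31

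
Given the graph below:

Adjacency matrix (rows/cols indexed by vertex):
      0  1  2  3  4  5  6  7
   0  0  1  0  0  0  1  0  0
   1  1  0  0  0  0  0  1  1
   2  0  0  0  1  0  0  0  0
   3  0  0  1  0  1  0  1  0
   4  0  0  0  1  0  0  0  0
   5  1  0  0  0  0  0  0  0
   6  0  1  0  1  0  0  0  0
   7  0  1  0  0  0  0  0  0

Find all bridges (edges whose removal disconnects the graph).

A bridge is an edge whose removal increases the number of connected components.
Bridges found: (0,1), (0,5), (1,6), (1,7), (2,3), (3,4), (3,6)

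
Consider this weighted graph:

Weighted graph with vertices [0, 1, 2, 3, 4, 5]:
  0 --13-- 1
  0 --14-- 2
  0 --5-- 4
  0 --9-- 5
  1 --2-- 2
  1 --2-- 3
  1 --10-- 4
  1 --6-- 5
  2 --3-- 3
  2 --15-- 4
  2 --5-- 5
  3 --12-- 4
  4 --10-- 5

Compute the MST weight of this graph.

Applying Kruskal's algorithm (sort edges by weight, add if no cycle):
  Add (1,2) w=2
  Add (1,3) w=2
  Skip (2,3) w=3 (creates cycle)
  Add (0,4) w=5
  Add (2,5) w=5
  Skip (1,5) w=6 (creates cycle)
  Add (0,5) w=9
  Skip (1,4) w=10 (creates cycle)
  Skip (4,5) w=10 (creates cycle)
  Skip (3,4) w=12 (creates cycle)
  Skip (0,1) w=13 (creates cycle)
  Skip (0,2) w=14 (creates cycle)
  Skip (2,4) w=15 (creates cycle)
MST weight = 23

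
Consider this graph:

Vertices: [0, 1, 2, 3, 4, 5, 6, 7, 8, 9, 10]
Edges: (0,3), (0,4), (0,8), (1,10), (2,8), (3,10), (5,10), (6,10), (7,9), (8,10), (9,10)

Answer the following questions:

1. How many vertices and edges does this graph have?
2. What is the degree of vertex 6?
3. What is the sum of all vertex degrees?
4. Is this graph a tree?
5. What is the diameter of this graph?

Count: 11 vertices, 11 edges.
Vertex 6 has neighbors [10], degree = 1.
Handshaking lemma: 2 * 11 = 22.
A tree on 11 vertices has 10 edges. This graph has 11 edges (1 extra). Not a tree.
Diameter (longest shortest path) = 5.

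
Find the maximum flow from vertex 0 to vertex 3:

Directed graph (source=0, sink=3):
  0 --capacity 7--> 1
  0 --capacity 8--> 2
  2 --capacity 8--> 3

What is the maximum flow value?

Computing max flow:
  Flow on (0->2): 8/8
  Flow on (2->3): 8/8
Maximum flow = 8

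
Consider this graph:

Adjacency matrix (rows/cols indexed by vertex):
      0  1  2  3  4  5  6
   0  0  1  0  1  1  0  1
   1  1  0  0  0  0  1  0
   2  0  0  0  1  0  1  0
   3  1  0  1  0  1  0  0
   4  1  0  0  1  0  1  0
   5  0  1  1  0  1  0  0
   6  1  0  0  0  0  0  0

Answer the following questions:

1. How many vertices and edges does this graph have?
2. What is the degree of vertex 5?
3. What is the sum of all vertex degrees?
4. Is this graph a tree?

Count: 7 vertices, 9 edges.
Vertex 5 has neighbors [1, 2, 4], degree = 3.
Handshaking lemma: 2 * 9 = 18.
A tree on 7 vertices has 6 edges. This graph has 9 edges (3 extra). Not a tree.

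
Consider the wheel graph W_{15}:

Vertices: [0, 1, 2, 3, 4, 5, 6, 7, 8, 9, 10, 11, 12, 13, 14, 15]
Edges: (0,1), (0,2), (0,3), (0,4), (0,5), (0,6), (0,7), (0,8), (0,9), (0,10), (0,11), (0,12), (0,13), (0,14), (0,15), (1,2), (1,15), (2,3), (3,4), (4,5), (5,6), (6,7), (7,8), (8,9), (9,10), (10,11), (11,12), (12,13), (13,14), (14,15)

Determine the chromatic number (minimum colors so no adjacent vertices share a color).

W_{15} = C_{15} plus a hub adjacent to every cycle vertex.
The outer cycle needs 3 colors (odd cycle); the hub is adjacent to all of them so needs a fresh color.
Chromatic number = 3 + 1 = 4.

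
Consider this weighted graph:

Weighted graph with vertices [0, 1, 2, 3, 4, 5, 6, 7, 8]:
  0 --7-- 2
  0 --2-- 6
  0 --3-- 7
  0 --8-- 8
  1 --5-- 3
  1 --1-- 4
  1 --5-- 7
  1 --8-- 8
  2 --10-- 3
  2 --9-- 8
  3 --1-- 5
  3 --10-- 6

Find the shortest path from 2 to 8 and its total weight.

Using Dijkstra's algorithm from vertex 2:
Shortest path: 2 -> 8
Total weight: 9 = 9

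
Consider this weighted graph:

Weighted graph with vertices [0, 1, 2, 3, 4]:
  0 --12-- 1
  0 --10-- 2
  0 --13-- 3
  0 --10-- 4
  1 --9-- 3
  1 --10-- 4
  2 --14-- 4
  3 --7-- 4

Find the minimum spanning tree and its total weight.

Applying Kruskal's algorithm (sort edges by weight, add if no cycle):
  Add (3,4) w=7
  Add (1,3) w=9
  Add (0,2) w=10
  Add (0,4) w=10
  Skip (1,4) w=10 (creates cycle)
  Skip (0,1) w=12 (creates cycle)
  Skip (0,3) w=13 (creates cycle)
  Skip (2,4) w=14 (creates cycle)
MST weight = 36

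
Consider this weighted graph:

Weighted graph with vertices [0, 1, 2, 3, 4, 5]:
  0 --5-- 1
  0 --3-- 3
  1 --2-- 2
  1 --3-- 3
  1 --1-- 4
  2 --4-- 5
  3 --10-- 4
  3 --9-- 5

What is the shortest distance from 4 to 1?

Using Dijkstra's algorithm from vertex 4:
Shortest path: 4 -> 1
Total weight: 1 = 1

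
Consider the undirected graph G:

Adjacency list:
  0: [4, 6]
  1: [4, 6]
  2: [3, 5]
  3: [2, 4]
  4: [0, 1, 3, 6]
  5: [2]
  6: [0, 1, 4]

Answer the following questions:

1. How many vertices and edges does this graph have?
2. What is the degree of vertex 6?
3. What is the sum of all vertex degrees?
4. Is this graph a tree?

Count: 7 vertices, 8 edges.
Vertex 6 has neighbors [0, 1, 4], degree = 3.
Handshaking lemma: 2 * 8 = 16.
A tree on 7 vertices has 6 edges. This graph has 8 edges (2 extra). Not a tree.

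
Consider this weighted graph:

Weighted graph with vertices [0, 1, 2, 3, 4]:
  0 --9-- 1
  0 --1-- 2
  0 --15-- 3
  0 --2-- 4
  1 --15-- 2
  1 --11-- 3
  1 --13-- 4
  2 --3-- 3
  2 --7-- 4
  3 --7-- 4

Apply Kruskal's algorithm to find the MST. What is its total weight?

Applying Kruskal's algorithm (sort edges by weight, add if no cycle):
  Add (0,2) w=1
  Add (0,4) w=2
  Add (2,3) w=3
  Skip (2,4) w=7 (creates cycle)
  Skip (3,4) w=7 (creates cycle)
  Add (0,1) w=9
  Skip (1,3) w=11 (creates cycle)
  Skip (1,4) w=13 (creates cycle)
  Skip (0,3) w=15 (creates cycle)
  Skip (1,2) w=15 (creates cycle)
MST weight = 15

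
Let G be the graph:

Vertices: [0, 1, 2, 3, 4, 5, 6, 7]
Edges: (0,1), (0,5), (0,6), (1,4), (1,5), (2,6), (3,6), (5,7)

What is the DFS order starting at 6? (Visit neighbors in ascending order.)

DFS from vertex 6 (neighbors processed in ascending order):
Visit order: 6, 0, 1, 4, 5, 7, 2, 3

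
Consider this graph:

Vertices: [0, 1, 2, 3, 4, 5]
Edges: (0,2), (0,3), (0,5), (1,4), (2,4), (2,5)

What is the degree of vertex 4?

Vertex 4 has neighbors [1, 2], so deg(4) = 2.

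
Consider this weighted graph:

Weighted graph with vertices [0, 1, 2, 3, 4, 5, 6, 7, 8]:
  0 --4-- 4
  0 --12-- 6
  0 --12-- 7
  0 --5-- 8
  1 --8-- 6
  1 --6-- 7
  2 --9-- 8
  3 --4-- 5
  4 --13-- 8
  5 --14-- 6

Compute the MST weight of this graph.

Applying Kruskal's algorithm (sort edges by weight, add if no cycle):
  Add (0,4) w=4
  Add (3,5) w=4
  Add (0,8) w=5
  Add (1,7) w=6
  Add (1,6) w=8
  Add (2,8) w=9
  Add (0,6) w=12
  Skip (0,7) w=12 (creates cycle)
  Skip (4,8) w=13 (creates cycle)
  Add (5,6) w=14
MST weight = 62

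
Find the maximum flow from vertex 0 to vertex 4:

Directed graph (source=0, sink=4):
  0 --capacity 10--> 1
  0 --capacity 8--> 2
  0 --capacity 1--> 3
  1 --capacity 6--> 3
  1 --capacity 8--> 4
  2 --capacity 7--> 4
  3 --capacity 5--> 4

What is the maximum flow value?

Computing max flow:
  Flow on (0->1): 10/10
  Flow on (0->2): 7/8
  Flow on (0->3): 1/1
  Flow on (1->3): 2/6
  Flow on (1->4): 8/8
  Flow on (2->4): 7/7
  Flow on (3->4): 3/5
Maximum flow = 18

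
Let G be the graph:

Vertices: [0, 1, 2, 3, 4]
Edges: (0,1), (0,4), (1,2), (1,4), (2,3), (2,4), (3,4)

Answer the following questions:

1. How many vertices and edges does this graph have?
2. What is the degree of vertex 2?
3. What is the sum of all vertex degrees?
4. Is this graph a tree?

Count: 5 vertices, 7 edges.
Vertex 2 has neighbors [1, 3, 4], degree = 3.
Handshaking lemma: 2 * 7 = 14.
A tree on 5 vertices has 4 edges. This graph has 7 edges (3 extra). Not a tree.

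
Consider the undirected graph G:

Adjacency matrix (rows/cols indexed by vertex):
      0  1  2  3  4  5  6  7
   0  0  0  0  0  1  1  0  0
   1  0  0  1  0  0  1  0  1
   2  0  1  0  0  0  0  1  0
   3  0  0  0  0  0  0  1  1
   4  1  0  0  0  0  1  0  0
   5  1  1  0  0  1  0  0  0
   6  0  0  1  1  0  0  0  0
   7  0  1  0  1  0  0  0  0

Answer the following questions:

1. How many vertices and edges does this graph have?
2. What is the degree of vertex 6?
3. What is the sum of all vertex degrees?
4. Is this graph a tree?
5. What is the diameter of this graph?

Count: 8 vertices, 9 edges.
Vertex 6 has neighbors [2, 3], degree = 2.
Handshaking lemma: 2 * 9 = 18.
A tree on 8 vertices has 7 edges. This graph has 9 edges (2 extra). Not a tree.
Diameter (longest shortest path) = 4.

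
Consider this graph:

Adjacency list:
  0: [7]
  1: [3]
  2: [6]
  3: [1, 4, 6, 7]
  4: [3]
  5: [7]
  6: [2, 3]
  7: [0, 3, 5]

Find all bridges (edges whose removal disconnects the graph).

A bridge is an edge whose removal increases the number of connected components.
Bridges found: (0,7), (1,3), (2,6), (3,4), (3,6), (3,7), (5,7)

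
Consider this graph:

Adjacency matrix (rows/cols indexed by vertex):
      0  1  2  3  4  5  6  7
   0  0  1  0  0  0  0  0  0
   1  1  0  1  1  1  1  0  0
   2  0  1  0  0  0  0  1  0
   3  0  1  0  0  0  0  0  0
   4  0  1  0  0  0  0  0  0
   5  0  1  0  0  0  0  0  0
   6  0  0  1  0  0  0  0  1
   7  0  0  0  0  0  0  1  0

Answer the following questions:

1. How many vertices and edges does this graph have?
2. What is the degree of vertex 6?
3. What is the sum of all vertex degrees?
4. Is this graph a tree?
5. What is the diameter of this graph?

Count: 8 vertices, 7 edges.
Vertex 6 has neighbors [2, 7], degree = 2.
Handshaking lemma: 2 * 7 = 14.
A graph is a tree iff it is connected and has exactly n-1 edges. This graph is connected (all 8 vertices in one component) and has 8-1 = 7 edges. It is a tree.
Diameter (longest shortest path) = 4.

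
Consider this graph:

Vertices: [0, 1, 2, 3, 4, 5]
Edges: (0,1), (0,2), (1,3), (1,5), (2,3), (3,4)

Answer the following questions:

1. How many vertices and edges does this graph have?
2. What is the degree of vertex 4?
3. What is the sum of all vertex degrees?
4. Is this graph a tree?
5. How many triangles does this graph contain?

Count: 6 vertices, 6 edges.
Vertex 4 has neighbors [3], degree = 1.
Handshaking lemma: 2 * 6 = 12.
A tree on 6 vertices has 5 edges. This graph has 6 edges (1 extra). Not a tree.
Number of triangles = 0.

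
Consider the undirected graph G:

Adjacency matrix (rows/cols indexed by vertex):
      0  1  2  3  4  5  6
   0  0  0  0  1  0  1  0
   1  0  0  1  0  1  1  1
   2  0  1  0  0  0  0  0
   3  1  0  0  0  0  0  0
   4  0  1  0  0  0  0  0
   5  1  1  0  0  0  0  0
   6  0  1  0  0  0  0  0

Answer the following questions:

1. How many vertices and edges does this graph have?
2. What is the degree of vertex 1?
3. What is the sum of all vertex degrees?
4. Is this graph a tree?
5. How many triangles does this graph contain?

Count: 7 vertices, 6 edges.
Vertex 1 has neighbors [2, 4, 5, 6], degree = 4.
Handshaking lemma: 2 * 6 = 12.
A graph is a tree iff it is connected and has exactly n-1 edges. This graph is connected (all 7 vertices in one component) and has 7-1 = 6 edges. It is a tree.
Number of triangles = 0.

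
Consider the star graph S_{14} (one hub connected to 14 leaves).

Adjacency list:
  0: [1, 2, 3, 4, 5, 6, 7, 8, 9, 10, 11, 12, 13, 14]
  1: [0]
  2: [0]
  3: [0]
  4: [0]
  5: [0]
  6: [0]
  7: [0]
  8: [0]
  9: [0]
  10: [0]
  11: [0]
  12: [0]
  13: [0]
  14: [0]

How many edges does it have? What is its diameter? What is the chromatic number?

Star graph S_{14}: the hub connects to all 14 leaves.
Edges = 14.
Diameter = 2 (any leaf to hub is 1, leaf to leaf through hub is 2).
Star graphs are bipartite (hub vs leaves), so chromatic number = 2.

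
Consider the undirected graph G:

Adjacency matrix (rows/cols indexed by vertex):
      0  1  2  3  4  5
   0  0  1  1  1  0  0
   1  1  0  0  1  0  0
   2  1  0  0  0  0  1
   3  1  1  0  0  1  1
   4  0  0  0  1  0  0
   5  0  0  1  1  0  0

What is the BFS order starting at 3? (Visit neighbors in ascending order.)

BFS from vertex 3 (neighbors processed in ascending order):
Visit order: 3, 0, 1, 4, 5, 2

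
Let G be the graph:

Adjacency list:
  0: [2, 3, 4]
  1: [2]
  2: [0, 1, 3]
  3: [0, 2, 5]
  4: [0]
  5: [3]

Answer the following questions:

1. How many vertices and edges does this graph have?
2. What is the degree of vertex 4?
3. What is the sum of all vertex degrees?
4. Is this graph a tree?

Count: 6 vertices, 6 edges.
Vertex 4 has neighbors [0], degree = 1.
Handshaking lemma: 2 * 6 = 12.
A tree on 6 vertices has 5 edges. This graph has 6 edges (1 extra). Not a tree.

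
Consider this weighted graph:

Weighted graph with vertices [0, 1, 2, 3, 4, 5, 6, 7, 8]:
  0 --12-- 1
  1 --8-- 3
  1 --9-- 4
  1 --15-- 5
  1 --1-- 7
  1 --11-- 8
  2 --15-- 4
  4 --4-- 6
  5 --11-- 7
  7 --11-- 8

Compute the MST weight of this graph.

Applying Kruskal's algorithm (sort edges by weight, add if no cycle):
  Add (1,7) w=1
  Add (4,6) w=4
  Add (1,3) w=8
  Add (1,4) w=9
  Add (1,8) w=11
  Add (5,7) w=11
  Skip (7,8) w=11 (creates cycle)
  Add (0,1) w=12
  Skip (1,5) w=15 (creates cycle)
  Add (2,4) w=15
MST weight = 71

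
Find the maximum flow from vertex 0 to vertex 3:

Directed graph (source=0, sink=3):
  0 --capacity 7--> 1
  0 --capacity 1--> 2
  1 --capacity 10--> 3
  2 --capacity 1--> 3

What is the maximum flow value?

Computing max flow:
  Flow on (0->1): 7/7
  Flow on (0->2): 1/1
  Flow on (1->3): 7/10
  Flow on (2->3): 1/1
Maximum flow = 8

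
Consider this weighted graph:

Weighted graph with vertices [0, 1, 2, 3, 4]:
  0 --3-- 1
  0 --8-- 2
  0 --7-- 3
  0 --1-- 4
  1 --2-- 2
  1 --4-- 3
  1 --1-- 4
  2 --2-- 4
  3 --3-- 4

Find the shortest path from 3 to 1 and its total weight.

Using Dijkstra's algorithm from vertex 3:
Shortest path: 3 -> 1
Total weight: 4 = 4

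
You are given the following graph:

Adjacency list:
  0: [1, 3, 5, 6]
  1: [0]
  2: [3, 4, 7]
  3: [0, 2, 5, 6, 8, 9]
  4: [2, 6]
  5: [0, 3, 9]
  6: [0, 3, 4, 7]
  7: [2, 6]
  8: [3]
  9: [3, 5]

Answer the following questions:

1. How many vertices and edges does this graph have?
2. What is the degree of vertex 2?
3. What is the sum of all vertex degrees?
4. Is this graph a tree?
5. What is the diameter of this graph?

Count: 10 vertices, 14 edges.
Vertex 2 has neighbors [3, 4, 7], degree = 3.
Handshaking lemma: 2 * 14 = 28.
A tree on 10 vertices has 9 edges. This graph has 14 edges (5 extra). Not a tree.
Diameter (longest shortest path) = 3.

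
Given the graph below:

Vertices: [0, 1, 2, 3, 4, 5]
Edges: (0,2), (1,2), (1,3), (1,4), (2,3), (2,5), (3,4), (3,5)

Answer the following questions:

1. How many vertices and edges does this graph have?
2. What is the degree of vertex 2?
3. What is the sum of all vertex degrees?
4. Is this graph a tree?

Count: 6 vertices, 8 edges.
Vertex 2 has neighbors [0, 1, 3, 5], degree = 4.
Handshaking lemma: 2 * 8 = 16.
A tree on 6 vertices has 5 edges. This graph has 8 edges (3 extra). Not a tree.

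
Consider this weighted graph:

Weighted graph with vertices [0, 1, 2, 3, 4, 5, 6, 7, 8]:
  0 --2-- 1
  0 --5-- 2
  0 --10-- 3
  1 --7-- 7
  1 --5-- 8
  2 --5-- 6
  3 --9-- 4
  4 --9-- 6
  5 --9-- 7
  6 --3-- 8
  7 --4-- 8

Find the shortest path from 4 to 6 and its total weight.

Using Dijkstra's algorithm from vertex 4:
Shortest path: 4 -> 6
Total weight: 9 = 9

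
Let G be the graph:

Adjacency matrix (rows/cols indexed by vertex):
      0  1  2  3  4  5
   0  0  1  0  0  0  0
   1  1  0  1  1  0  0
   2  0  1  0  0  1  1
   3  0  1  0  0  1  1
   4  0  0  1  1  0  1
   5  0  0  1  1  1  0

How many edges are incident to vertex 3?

Vertex 3 has neighbors [1, 4, 5], so deg(3) = 3.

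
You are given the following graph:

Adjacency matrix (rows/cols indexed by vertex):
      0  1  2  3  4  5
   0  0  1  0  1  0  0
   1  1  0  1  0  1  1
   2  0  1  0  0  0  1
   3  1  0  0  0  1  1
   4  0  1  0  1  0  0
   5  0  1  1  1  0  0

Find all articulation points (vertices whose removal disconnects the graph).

No articulation points. The graph is biconnected.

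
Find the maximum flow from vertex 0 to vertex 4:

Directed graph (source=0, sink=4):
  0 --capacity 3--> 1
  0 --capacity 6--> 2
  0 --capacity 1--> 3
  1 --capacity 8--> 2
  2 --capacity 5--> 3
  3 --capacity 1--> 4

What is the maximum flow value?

Computing max flow:
  Flow on (0->1): 1/3
  Flow on (1->2): 1/8
  Flow on (2->3): 1/5
  Flow on (3->4): 1/1
Maximum flow = 1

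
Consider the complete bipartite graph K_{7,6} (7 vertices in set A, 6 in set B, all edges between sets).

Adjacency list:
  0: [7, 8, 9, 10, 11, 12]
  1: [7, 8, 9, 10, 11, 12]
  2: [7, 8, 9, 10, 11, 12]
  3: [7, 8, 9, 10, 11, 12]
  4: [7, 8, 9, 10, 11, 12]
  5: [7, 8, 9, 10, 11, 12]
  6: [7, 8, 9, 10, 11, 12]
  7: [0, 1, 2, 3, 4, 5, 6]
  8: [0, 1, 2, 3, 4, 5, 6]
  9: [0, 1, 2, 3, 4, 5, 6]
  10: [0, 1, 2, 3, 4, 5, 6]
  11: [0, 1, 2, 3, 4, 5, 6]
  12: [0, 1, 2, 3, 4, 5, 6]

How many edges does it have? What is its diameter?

K_{7,6} has 7 * 6 = 42 edges.
Any vertex reaches any opposite-side vertex in 1 step; same-side vertices reach in 2 steps via any opposite-side vertex.
Diameter = 2.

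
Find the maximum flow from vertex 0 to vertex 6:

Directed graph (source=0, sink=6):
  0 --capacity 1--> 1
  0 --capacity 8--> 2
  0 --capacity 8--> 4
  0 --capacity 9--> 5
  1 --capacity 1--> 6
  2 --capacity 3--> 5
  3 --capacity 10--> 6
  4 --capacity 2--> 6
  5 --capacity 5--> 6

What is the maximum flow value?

Computing max flow:
  Flow on (0->1): 1/1
  Flow on (0->2): 3/8
  Flow on (0->4): 2/8
  Flow on (0->5): 2/9
  Flow on (1->6): 1/1
  Flow on (2->5): 3/3
  Flow on (4->6): 2/2
  Flow on (5->6): 5/5
Maximum flow = 8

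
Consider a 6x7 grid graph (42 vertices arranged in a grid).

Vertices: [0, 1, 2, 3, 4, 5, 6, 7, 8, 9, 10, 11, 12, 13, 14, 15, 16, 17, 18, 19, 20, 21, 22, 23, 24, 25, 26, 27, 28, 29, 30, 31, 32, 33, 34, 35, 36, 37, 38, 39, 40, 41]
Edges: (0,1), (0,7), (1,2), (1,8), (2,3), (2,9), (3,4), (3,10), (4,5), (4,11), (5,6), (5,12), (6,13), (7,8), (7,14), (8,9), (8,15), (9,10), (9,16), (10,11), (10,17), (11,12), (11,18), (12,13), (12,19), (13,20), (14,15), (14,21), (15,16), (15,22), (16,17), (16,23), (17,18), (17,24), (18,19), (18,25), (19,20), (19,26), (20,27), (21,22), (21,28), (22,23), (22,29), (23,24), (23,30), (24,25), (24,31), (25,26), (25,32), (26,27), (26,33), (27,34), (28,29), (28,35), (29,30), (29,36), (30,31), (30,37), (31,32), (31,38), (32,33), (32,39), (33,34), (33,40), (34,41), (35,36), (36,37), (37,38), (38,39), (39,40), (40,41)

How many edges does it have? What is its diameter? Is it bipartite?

A 6x7 grid has 35 vertical edges and 36 horizontal edges.
Total edges = 35 + 36 = 71.
Diameter = (6-1) + (7-1) = 11 (corner to opposite corner).
Grid graphs are bipartite (checkerboard coloring).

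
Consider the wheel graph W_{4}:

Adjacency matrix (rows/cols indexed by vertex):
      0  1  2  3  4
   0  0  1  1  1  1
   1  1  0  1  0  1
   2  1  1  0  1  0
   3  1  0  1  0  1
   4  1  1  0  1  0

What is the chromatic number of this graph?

W_{4} = C_{4} plus a hub adjacent to every cycle vertex.
The outer cycle needs 2 colors (even cycle); the hub is adjacent to all of them so needs a fresh color.
Chromatic number = 2 + 1 = 3.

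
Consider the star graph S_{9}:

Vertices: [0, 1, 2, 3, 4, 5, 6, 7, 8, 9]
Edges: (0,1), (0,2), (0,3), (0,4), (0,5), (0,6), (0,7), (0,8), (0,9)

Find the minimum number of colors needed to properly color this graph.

S_{9} has one hub adjacent to 9 leaves; leaves are pairwise non-adjacent.
Color the hub 0 and every leaf 1.
Chromatic number = 2.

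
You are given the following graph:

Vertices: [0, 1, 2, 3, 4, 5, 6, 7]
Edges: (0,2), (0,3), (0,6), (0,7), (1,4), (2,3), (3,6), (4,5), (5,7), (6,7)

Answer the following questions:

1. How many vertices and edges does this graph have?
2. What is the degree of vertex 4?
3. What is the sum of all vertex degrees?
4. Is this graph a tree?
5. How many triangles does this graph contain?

Count: 8 vertices, 10 edges.
Vertex 4 has neighbors [1, 5], degree = 2.
Handshaking lemma: 2 * 10 = 20.
A tree on 8 vertices has 7 edges. This graph has 10 edges (3 extra). Not a tree.
Number of triangles = 3.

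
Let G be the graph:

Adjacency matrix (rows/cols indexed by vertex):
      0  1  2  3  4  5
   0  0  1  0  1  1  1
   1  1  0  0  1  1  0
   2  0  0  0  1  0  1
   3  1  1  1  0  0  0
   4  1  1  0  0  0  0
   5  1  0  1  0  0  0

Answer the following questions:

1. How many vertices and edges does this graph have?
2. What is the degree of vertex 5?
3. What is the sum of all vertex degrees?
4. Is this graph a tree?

Count: 6 vertices, 8 edges.
Vertex 5 has neighbors [0, 2], degree = 2.
Handshaking lemma: 2 * 8 = 16.
A tree on 6 vertices has 5 edges. This graph has 8 edges (3 extra). Not a tree.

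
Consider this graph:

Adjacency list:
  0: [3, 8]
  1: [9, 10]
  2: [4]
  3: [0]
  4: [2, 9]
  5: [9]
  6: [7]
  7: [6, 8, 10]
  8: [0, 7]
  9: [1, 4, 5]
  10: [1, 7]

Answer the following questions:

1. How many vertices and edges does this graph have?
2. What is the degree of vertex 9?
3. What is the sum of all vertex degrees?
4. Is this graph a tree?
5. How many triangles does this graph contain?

Count: 11 vertices, 10 edges.
Vertex 9 has neighbors [1, 4, 5], degree = 3.
Handshaking lemma: 2 * 10 = 20.
A graph is a tree iff it is connected and has exactly n-1 edges. This graph is connected (all 11 vertices in one component) and has 11-1 = 10 edges. It is a tree.
Number of triangles = 0.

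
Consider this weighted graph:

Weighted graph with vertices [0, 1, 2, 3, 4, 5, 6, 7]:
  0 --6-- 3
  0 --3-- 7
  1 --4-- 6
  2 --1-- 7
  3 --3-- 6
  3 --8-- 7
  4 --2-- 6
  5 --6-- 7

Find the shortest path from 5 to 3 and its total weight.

Using Dijkstra's algorithm from vertex 5:
Shortest path: 5 -> 7 -> 3
Total weight: 6 + 8 = 14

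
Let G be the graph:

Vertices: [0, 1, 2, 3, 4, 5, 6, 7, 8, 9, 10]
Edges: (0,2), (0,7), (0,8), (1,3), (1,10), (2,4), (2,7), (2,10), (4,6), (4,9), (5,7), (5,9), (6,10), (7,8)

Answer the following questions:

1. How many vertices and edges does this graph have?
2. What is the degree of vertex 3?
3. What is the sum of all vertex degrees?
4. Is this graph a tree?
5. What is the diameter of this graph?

Count: 11 vertices, 14 edges.
Vertex 3 has neighbors [1], degree = 1.
Handshaking lemma: 2 * 14 = 28.
A tree on 11 vertices has 10 edges. This graph has 14 edges (4 extra). Not a tree.
Diameter (longest shortest path) = 5.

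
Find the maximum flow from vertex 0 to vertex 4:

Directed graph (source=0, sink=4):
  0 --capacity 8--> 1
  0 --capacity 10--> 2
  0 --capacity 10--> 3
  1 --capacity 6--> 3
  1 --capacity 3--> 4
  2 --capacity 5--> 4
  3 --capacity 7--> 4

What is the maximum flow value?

Computing max flow:
  Flow on (0->1): 3/8
  Flow on (0->2): 5/10
  Flow on (0->3): 7/10
  Flow on (1->4): 3/3
  Flow on (2->4): 5/5
  Flow on (3->4): 7/7
Maximum flow = 15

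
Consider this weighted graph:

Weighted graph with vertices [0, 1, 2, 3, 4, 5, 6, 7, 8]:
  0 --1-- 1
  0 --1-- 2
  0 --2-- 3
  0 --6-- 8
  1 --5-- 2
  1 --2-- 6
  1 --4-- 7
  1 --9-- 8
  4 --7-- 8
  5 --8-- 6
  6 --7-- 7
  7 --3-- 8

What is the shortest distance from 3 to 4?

Using Dijkstra's algorithm from vertex 3:
Shortest path: 3 -> 0 -> 8 -> 4
Total weight: 2 + 6 + 7 = 15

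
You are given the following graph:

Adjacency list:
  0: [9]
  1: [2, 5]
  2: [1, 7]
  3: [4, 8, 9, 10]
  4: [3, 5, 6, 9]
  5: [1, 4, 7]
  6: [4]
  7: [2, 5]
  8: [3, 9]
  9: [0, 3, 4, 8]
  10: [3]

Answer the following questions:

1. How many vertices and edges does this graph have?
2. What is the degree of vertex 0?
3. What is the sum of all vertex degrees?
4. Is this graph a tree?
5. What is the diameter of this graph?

Count: 11 vertices, 13 edges.
Vertex 0 has neighbors [9], degree = 1.
Handshaking lemma: 2 * 13 = 26.
A tree on 11 vertices has 10 edges. This graph has 13 edges (3 extra). Not a tree.
Diameter (longest shortest path) = 5.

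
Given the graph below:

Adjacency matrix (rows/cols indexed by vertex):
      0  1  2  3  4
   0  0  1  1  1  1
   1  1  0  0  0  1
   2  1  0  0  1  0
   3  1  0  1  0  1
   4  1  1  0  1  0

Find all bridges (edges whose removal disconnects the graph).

No bridges found. The graph is 2-edge-connected (no single edge removal disconnects it).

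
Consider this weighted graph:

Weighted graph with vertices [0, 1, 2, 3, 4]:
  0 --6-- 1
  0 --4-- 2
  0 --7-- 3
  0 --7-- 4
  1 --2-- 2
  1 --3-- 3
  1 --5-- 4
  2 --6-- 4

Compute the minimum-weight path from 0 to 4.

Using Dijkstra's algorithm from vertex 0:
Shortest path: 0 -> 4
Total weight: 7 = 7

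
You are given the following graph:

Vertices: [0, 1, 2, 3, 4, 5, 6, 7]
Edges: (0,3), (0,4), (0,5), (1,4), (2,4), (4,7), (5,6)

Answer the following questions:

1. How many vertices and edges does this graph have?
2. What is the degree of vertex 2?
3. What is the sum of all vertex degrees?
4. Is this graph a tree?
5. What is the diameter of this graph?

Count: 8 vertices, 7 edges.
Vertex 2 has neighbors [4], degree = 1.
Handshaking lemma: 2 * 7 = 14.
A graph is a tree iff it is connected and has exactly n-1 edges. This graph is connected (all 8 vertices in one component) and has 8-1 = 7 edges. It is a tree.
Diameter (longest shortest path) = 4.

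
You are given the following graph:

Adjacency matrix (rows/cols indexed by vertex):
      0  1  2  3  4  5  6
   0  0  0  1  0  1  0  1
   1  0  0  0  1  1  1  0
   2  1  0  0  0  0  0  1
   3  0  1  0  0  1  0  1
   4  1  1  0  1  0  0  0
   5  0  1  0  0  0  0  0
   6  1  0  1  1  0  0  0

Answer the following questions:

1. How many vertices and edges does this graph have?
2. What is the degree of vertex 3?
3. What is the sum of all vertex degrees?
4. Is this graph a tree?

Count: 7 vertices, 9 edges.
Vertex 3 has neighbors [1, 4, 6], degree = 3.
Handshaking lemma: 2 * 9 = 18.
A tree on 7 vertices has 6 edges. This graph has 9 edges (3 extra). Not a tree.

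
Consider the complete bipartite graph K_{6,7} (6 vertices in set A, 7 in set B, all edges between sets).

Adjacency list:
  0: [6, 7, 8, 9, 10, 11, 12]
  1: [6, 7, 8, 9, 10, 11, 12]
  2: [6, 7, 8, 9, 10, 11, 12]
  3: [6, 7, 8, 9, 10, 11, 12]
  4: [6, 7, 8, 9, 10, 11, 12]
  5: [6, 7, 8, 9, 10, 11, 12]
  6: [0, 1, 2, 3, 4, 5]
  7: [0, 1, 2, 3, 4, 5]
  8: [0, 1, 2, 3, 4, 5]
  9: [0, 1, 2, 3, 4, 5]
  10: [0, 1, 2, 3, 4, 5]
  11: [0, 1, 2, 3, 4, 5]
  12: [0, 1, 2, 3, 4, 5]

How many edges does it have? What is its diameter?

K_{6,7} has 6 * 7 = 42 edges.
Any vertex reaches any opposite-side vertex in 1 step; same-side vertices reach in 2 steps via any opposite-side vertex.
Diameter = 2.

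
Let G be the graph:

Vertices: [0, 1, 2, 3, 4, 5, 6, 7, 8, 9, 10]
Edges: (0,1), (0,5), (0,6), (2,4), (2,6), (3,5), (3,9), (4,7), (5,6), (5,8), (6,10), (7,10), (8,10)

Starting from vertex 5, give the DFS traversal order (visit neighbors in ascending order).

DFS from vertex 5 (neighbors processed in ascending order):
Visit order: 5, 0, 1, 6, 2, 4, 7, 10, 8, 3, 9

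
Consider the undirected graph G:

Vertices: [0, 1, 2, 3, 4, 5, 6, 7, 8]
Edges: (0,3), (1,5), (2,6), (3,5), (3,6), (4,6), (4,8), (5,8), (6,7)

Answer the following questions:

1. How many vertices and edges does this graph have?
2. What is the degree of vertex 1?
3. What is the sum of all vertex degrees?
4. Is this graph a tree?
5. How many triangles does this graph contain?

Count: 9 vertices, 9 edges.
Vertex 1 has neighbors [5], degree = 1.
Handshaking lemma: 2 * 9 = 18.
A tree on 9 vertices has 8 edges. This graph has 9 edges (1 extra). Not a tree.
Number of triangles = 0.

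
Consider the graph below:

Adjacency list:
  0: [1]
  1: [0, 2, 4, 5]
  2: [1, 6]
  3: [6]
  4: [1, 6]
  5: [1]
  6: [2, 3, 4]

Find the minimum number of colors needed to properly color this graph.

The graph has a maximum clique of size 2 (lower bound on chromatic number).
A valid 2-coloring: {0: 1, 1: 0, 2: 1, 3: 1, 4: 1, 5: 1, 6: 0}.
Chromatic number = 2.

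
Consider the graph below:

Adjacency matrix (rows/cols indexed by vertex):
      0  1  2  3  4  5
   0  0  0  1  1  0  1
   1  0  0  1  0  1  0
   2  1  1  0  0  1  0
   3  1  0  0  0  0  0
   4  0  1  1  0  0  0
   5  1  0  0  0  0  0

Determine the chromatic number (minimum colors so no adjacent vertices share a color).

The graph has a maximum clique of size 3 (lower bound on chromatic number).
A valid 3-coloring: {0: 0, 1: 0, 2: 1, 3: 1, 4: 2, 5: 1}.
Chromatic number = 3.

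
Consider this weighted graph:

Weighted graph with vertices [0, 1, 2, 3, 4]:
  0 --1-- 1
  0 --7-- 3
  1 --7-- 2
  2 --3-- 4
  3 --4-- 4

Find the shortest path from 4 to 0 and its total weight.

Using Dijkstra's algorithm from vertex 4:
Shortest path: 4 -> 3 -> 0
Total weight: 4 + 7 = 11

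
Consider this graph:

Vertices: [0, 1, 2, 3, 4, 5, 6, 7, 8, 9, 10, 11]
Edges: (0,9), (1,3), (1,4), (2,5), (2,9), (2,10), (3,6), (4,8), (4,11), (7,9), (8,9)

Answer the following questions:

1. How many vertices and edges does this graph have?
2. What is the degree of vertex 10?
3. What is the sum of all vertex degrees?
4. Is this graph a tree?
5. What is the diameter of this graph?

Count: 12 vertices, 11 edges.
Vertex 10 has neighbors [2], degree = 1.
Handshaking lemma: 2 * 11 = 22.
A graph is a tree iff it is connected and has exactly n-1 edges. This graph is connected (all 12 vertices in one component) and has 12-1 = 11 edges. It is a tree.
Diameter (longest shortest path) = 7.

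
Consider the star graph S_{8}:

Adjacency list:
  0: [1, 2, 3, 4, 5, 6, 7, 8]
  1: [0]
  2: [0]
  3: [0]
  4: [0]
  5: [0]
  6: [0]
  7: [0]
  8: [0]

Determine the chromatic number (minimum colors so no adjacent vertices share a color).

S_{8} has one hub adjacent to 8 leaves; leaves are pairwise non-adjacent.
Color the hub 0 and every leaf 1.
Chromatic number = 2.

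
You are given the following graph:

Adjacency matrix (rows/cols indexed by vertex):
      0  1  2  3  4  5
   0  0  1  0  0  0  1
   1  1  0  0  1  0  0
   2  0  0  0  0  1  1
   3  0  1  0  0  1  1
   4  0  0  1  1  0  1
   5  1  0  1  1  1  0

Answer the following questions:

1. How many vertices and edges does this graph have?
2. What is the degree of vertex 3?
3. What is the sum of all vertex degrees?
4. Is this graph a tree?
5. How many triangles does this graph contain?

Count: 6 vertices, 8 edges.
Vertex 3 has neighbors [1, 4, 5], degree = 3.
Handshaking lemma: 2 * 8 = 16.
A tree on 6 vertices has 5 edges. This graph has 8 edges (3 extra). Not a tree.
Number of triangles = 2.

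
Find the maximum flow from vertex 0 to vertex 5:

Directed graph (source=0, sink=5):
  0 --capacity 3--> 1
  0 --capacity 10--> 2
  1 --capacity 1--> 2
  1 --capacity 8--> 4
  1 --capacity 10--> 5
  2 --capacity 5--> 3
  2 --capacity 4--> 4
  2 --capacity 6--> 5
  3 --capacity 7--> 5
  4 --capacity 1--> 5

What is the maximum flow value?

Computing max flow:
  Flow on (0->1): 3/3
  Flow on (0->2): 10/10
  Flow on (1->5): 3/10
  Flow on (2->3): 4/5
  Flow on (2->5): 6/6
  Flow on (3->5): 4/7
Maximum flow = 13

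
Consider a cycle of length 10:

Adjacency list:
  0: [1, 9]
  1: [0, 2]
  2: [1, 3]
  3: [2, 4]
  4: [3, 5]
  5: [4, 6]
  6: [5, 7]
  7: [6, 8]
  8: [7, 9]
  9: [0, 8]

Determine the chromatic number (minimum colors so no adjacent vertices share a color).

This is an even cycle (C_10). Even cycles are bipartite.
Chromatic number = 2.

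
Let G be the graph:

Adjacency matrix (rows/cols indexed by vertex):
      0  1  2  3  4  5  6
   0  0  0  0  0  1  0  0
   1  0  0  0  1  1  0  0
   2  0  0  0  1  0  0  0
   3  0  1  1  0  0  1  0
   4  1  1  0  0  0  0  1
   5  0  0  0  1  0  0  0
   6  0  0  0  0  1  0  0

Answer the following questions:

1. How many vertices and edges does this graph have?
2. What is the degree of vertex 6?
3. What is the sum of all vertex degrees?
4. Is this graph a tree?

Count: 7 vertices, 6 edges.
Vertex 6 has neighbors [4], degree = 1.
Handshaking lemma: 2 * 6 = 12.
A graph is a tree iff it is connected and has exactly n-1 edges. This graph is connected (all 7 vertices in one component) and has 7-1 = 6 edges. It is a tree.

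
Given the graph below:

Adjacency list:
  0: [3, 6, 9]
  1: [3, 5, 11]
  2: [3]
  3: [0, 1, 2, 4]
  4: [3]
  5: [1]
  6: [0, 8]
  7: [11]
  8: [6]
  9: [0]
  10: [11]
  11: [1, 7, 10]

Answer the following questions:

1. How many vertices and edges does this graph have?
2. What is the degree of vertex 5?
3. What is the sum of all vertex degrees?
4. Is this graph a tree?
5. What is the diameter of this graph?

Count: 12 vertices, 11 edges.
Vertex 5 has neighbors [1], degree = 1.
Handshaking lemma: 2 * 11 = 22.
A graph is a tree iff it is connected and has exactly n-1 edges. This graph is connected (all 12 vertices in one component) and has 12-1 = 11 edges. It is a tree.
Diameter (longest shortest path) = 6.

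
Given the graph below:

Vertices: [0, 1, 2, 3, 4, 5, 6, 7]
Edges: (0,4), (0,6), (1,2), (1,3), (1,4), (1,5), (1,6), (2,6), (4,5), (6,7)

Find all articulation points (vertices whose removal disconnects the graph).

An articulation point is a vertex whose removal disconnects the graph.
Articulation points: [1, 6]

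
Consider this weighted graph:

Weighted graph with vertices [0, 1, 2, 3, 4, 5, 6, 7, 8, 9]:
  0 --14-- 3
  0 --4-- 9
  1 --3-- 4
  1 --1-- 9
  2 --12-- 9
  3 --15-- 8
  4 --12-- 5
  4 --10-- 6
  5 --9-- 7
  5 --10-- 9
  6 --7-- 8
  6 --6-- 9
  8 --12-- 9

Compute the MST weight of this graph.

Applying Kruskal's algorithm (sort edges by weight, add if no cycle):
  Add (1,9) w=1
  Add (1,4) w=3
  Add (0,9) w=4
  Add (6,9) w=6
  Add (6,8) w=7
  Add (5,7) w=9
  Skip (4,6) w=10 (creates cycle)
  Add (5,9) w=10
  Add (2,9) w=12
  Skip (4,5) w=12 (creates cycle)
  Skip (8,9) w=12 (creates cycle)
  Add (0,3) w=14
  Skip (3,8) w=15 (creates cycle)
MST weight = 66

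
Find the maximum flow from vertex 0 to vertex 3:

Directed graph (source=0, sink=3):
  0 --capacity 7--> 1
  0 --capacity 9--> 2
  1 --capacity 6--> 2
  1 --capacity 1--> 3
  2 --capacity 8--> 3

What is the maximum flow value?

Computing max flow:
  Flow on (0->1): 7/7
  Flow on (0->2): 2/9
  Flow on (1->2): 6/6
  Flow on (1->3): 1/1
  Flow on (2->3): 8/8
Maximum flow = 9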